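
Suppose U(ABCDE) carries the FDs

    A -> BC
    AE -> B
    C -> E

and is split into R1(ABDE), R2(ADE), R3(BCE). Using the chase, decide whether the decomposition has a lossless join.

Chase test. Columns are ABCDE; row i has aⱼ where attribute j ∈ Ri, else bᵢⱼ.
Initial tableau (one row per fragment):
  row 1: a1 a2 b13 a4 a5
  row 2: a1 b22 b23 a4 a5
  row 3: b31 a2 a3 b34 a5
Rows 1 and 2 agree on A; apply A→BC and equate their BC entries.
No row becomes fully distinguished — the join is lossy.

No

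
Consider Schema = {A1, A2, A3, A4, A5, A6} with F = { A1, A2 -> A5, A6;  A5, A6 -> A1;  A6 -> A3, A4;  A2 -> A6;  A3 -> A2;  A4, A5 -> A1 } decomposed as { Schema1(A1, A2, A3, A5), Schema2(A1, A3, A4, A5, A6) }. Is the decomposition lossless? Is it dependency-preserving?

Lossless test: (A1, A3, A5)⁺ = {A1, A2, A3, A4, A5, A6}, which contains all of one fragment — lossless.
Dependency preservation: A1, A2 → A5, A6; A2 → A6 are not contained in any single fragment, but the restricted closure of each left-hand side across the fragments still reaches the right-hand side; the remaining FDs each lie inside some fragment. All dependencies are preserved.

lossless and dependency-preserving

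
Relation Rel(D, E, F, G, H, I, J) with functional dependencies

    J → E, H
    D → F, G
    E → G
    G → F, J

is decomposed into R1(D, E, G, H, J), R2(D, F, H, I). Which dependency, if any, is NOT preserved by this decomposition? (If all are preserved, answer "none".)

G → F, J

Check G → F, J: no single fragment contains all of {F, G, J}, and the restricted closure of {G} across the fragments never reaches {F, J}.
J → E, H is preserved.
D → F, G is preserved.
E → G is preserved.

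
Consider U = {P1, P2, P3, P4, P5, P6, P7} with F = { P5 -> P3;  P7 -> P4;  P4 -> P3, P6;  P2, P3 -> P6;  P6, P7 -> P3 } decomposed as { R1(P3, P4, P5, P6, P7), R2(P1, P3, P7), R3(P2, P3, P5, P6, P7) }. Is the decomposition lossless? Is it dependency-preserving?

lossy but dependency-preserving

Lossless test (chase): Rows 1 and 2 agree on P7; apply P7→P4 and equate their P4 entries. Rows 1 and 3 agree on P7; apply P7→P4 and equate their P4 entries. Rows 1 and 2 agree on P4; apply P4→P3, P6 and equate their P3, P6 entries. No row becomes fully distinguished — the join is lossy.
Dependency preservation: every FD's attributes lie within a single fragment, so each can be enforced locally — preserved.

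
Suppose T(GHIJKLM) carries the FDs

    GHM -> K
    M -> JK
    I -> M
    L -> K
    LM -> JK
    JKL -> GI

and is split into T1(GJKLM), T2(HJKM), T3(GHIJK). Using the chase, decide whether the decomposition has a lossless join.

Chase test. Columns are GHIJKLM; row i has aⱼ where attribute j ∈ Ti, else bᵢⱼ.
Initial tableau (one row per fragment):
  row 1: a1 b12 b13 a4 a5 a6 a7
  row 2: b21 a2 b23 a4 a5 b26 a7
  row 3: a1 a2 a3 a4 a5 b36 b37
No row becomes fully distinguished — the join is lossy.

No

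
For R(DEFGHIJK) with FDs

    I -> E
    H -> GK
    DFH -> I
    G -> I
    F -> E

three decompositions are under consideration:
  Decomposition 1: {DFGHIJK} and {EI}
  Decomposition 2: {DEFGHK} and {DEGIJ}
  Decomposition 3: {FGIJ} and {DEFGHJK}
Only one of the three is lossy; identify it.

Decomposition 2

Decomposition 1: common = {I}, closure = {EI} → lossless.
Decomposition 2: common = {DEG}, closure = {DEGI} → lossy.
Decomposition 3: common = {FGJ}, closure = {EFGIJ} → lossless.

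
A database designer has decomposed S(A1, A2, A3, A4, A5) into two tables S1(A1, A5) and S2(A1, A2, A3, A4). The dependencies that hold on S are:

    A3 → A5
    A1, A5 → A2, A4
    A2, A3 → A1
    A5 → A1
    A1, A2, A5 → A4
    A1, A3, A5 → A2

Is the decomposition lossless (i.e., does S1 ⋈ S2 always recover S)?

Common attributes: S1 ∩ S2 = {A1}.
No dependency enlarges {A1}, so (A1)⁺ = {A1}.
The closure contains neither all of S1 = {A1, A5} nor all of S2 = {A1, A2, A3, A4}, so the common attributes are not a superkey of either fragment. The join is lossy.

No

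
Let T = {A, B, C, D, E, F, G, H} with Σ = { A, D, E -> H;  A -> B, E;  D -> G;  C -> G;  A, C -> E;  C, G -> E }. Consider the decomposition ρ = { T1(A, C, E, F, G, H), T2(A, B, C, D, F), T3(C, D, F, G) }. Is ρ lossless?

No

Chase test. Columns are A, B, C, D, E, F, G, H; row i has aⱼ where attribute j ∈ Ti, else bᵢⱼ.
Initial tableau (one row per fragment):
  row 1: a1 b12 a3 b14 a5 a6 a7 a8
  row 2: a1 a2 a3 a4 b25 a6 b27 b28
  row 3: b31 b32 a3 a4 b35 a6 a7 b38
Rows 1 and 2 agree on A; apply A→B, E and equate their B, E entries.
Rows 2 and 3 agree on D; apply D→G and equate their G entries.
Rows 1 and 3 agree on C, G; apply C, G→E and equate their E entries.
No row becomes fully distinguished — the join is lossy.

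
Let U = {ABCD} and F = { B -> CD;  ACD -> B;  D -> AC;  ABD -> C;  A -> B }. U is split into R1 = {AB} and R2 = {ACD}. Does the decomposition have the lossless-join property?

Yes

Common attributes: R1 ∩ R2 = {A}.
Closure of {A}: A → B applies, adding B; B → CD applies, adding CD. So (A)⁺ = {ABCD}.
This closure contains every attribute of R1, so R1 ∩ R2 → R1. The join is lossless.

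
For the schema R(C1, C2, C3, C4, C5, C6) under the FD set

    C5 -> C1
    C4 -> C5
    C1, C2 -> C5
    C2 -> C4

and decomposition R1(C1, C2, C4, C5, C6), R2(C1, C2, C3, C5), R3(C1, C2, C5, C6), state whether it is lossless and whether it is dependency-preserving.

lossy but dependency-preserving

Lossless test (chase): Rows 1 and 2 agree on C2; apply C2→C4 and equate their C4 entries. Rows 1 and 3 agree on C2; apply C2→C4 and equate their C4 entries. No row becomes fully distinguished — the join is lossy.
Dependency preservation: every FD's attributes lie within a single fragment, so each can be enforced locally — preserved.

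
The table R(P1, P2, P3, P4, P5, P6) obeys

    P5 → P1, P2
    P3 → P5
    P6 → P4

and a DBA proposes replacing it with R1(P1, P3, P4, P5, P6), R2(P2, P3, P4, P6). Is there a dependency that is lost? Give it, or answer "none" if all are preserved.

P5 → P1, P2

Check P5 → P1, P2: no single fragment contains all of {P1, P2, P5}, and the restricted closure of {P5} across the fragments never reaches {P1, P2}.
P3 → P5 is preserved.
P6 → P4 is preserved.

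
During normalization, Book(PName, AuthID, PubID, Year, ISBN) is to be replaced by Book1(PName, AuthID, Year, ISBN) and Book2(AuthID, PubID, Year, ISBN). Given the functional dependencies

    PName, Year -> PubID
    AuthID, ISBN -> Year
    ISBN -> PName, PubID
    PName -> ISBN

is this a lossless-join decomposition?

Common attributes: Book1 ∩ Book2 = {AuthID, Year, ISBN}.
Closure of {AuthID, Year, ISBN}: ISBN → PName, PubID applies, adding PName, PubID. So (AuthID, Year, ISBN)⁺ = {PName, AuthID, PubID, Year, ISBN}.
This closure contains every attribute of Book1, so Book1 ∩ Book2 → Book1. The join is lossless.

Yes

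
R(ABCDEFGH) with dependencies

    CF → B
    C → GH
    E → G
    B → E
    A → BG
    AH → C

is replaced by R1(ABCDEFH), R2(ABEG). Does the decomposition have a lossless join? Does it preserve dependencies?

lossless but not dependency-preserving

Lossless test: (ABE)⁺ = {ABEG}, which contains all of one fragment — lossless.
Dependency preservation: the restricted closure of {C} across the fragments never reaches {GH}, so C → GH cannot be enforced without a join — not preserved.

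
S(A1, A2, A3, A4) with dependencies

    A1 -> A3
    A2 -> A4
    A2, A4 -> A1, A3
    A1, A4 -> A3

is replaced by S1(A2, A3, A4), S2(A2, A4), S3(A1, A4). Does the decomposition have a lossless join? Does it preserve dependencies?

Lossless test (chase): Rows 1 and 2 agree on A2, A4; apply A2, A4→A1, A3 and equate their A1, A3 entries. No row becomes fully distinguished — the join is lossy.
Dependency preservation: the restricted closure of {A1} across the fragments never reaches {A3}, so A1 → A3 cannot be enforced without a join — not preserved.

lossy and not dependency-preserving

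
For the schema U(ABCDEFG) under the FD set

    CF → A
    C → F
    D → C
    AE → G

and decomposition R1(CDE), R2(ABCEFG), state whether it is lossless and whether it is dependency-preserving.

Lossless test: (CE)⁺ = {ACEFG}, which is a superkey of neither fragment — lossy.
Dependency preservation: every FD's attributes lie within a single fragment, so each can be enforced locally — preserved.

lossy but dependency-preserving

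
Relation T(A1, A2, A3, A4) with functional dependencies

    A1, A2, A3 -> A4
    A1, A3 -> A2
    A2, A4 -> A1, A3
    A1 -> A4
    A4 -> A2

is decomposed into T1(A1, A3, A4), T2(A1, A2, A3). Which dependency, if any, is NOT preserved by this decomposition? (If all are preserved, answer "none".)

none

A1, A2, A3 → A4: restricted closure across fragments reaches A4.
A1, A3 → A2 lies within T2.
A2, A4 → A1, A3: restricted closure across fragments reaches A1, A3.
A1 → A4 lies within T1.
A4 → A2: restricted closure across fragments reaches A2.
Every dependency is enforceable on the fragments, so the decomposition is dependency-preserving.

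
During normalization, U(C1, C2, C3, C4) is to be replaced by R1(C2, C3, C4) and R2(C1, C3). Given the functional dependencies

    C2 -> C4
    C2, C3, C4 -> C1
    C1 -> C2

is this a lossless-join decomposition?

No

Common attributes: R1 ∩ R2 = {C3}.
No dependency enlarges {C3}, so (C3)⁺ = {C3}.
The closure contains neither all of R1 = {C2, C3, C4} nor all of R2 = {C1, C3}, so the common attributes are not a superkey of either fragment. The join is lossy.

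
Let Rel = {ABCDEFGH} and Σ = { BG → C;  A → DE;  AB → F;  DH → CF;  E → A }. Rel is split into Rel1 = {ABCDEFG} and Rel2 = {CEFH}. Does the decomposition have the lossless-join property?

Common attributes: Rel1 ∩ Rel2 = {CEF}.
Closure of {CEF}: E → A applies, adding A; A → DE applies, adding D. So (CEF)⁺ = {ACDEF}.
The closure contains neither all of Rel1 = {ABCDEFG} nor all of Rel2 = {CEFH}, so the common attributes are not a superkey of either fragment. The join is lossy.

No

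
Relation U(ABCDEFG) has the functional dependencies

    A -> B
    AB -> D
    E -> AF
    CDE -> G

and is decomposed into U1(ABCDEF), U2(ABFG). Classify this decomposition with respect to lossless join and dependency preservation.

Lossless test: (ABF)⁺ = {ABDF}, which is a superkey of neither fragment — lossy.
Dependency preservation: the restricted closure of {CDE} across the fragments never reaches {G}, so CDE → G cannot be enforced without a join — not preserved.

lossy and not dependency-preserving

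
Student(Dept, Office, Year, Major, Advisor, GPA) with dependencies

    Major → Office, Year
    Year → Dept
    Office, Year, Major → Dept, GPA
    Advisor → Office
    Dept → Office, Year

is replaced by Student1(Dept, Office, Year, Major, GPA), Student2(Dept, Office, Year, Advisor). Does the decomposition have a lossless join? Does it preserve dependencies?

lossy but dependency-preserving

Lossless test: (Dept, Office, Year)⁺ = {Dept, Office, Year}, which is a superkey of neither fragment — lossy.
Dependency preservation: every FD's attributes lie within a single fragment, so each can be enforced locally — preserved.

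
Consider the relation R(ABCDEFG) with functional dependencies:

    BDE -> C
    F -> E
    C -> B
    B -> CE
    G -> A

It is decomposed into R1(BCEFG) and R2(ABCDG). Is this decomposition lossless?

Common attributes: R1 ∩ R2 = {BCG}.
Closure of {BCG}: B → CE applies, adding E; G → A applies, adding A. So (BCG)⁺ = {ABCEG}.
The closure contains neither all of R1 = {BCEFG} nor all of R2 = {ABCDG}, so the common attributes are not a superkey of either fragment. The join is lossy.

No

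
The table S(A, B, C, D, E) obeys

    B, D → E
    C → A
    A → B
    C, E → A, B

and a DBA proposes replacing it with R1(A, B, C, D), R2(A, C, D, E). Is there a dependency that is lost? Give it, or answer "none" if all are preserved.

Check B, D → E: no single fragment contains all of {B, D, E}, and the restricted closure of {B, D} across the fragments never reaches {E}.
C → A is preserved.
A → B is preserved.
C, E → A, B is preserved.

B, D → E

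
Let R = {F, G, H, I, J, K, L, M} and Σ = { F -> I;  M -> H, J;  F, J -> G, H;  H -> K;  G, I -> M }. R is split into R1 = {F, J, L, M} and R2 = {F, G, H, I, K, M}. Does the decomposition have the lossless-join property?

Common attributes: R1 ∩ R2 = {F, M}.
Closure of {F, M}: F → I applies, adding I; M → H, J applies, adding H, J; F, J → G, H applies, adding G; H → K applies, adding K. So (F, M)⁺ = {F, G, H, I, J, K, M}.
This closure contains every attribute of R2, so R1 ∩ R2 → R2. The join is lossless.

Yes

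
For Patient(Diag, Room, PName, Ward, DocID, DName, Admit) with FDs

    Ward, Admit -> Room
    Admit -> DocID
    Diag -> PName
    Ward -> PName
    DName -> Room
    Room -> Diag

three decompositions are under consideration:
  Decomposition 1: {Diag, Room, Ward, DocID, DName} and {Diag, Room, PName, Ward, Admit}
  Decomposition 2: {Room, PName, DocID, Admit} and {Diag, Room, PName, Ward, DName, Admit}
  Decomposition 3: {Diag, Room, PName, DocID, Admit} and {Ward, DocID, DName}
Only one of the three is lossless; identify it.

Decomposition 1: common = {Diag, Room, Ward}, closure = {Diag, Room, PName, Ward} → lossy.
Decomposition 2: common = {Room, PName, Admit}, closure = {Diag, Room, PName, DocID, Admit} → lossless.
Decomposition 3: common = {DocID}, closure = {DocID} → lossy.

Decomposition 2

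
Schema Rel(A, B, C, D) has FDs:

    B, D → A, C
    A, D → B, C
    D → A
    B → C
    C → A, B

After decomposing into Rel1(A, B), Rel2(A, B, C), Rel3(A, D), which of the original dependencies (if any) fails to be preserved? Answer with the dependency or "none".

Check A, D → B, C: no single fragment contains all of {A, B, C, D}, and the restricted closure of {A, D} across the fragments never reaches {B, C}.
B, D → A, C is preserved.
D → A is preserved.
B → C is preserved.
C → A, B is preserved.

A, D → B, C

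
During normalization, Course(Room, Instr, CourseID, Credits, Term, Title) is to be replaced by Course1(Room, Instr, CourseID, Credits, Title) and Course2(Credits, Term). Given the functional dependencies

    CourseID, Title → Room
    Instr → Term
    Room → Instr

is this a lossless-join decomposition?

No

Common attributes: Course1 ∩ Course2 = {Credits}.
No dependency enlarges {Credits}, so (Credits)⁺ = {Credits}.
The closure contains neither all of Course1 = {Room, Instr, CourseID, Credits, Title} nor all of Course2 = {Credits, Term}, so the common attributes are not a superkey of either fragment. The join is lossy.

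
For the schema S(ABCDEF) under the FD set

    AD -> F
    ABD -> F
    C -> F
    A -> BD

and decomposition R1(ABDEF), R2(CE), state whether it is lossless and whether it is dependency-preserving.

lossy and not dependency-preserving

Lossless test: (E)⁺ = {E}, which is a superkey of neither fragment — lossy.
Dependency preservation: the restricted closure of {C} across the fragments never reaches {F}, so C → F cannot be enforced without a join — not preserved.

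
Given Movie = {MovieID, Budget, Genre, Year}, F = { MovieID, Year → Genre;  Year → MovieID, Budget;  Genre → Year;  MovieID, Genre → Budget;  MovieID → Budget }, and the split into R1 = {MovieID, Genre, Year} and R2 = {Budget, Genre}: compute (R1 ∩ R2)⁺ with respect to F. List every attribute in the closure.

R1 ∩ R2 = {Genre}.
Genre → Year applies, adding Year
Year → MovieID, Budget applies, adding MovieID, Budget
Closure: {MovieID, Budget, Genre, Year}.

MovieID, Budget, Genre, Year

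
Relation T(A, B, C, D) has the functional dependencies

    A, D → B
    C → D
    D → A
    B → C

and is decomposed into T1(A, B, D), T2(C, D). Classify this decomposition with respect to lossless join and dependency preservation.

Lossless test: (D)⁺ = {A, B, C, D}, which contains all of one fragment — lossless.
Dependency preservation: B → C is not contained in any single fragment, but the restricted closure of its left-hand side across the fragments still reaches the right-hand side; the remaining FDs each lie inside some fragment. All dependencies are preserved.

lossless and dependency-preserving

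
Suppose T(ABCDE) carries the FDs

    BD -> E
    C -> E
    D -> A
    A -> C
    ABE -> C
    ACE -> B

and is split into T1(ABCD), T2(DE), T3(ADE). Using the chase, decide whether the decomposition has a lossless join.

Chase test. Columns are ABCDE; row i has aⱼ where attribute j ∈ Ti, else bᵢⱼ.
Initial tableau (one row per fragment):
  row 1: a1 a2 a3 a4 b15
  row 2: b21 b22 b23 a4 a5
  row 3: a1 b32 b33 a4 a5
Rows 1 and 2 agree on D; apply D→A and equate their A entries.
Rows 1 and 2 agree on A; apply A→C and equate their C entries.
Rows 1 and 3 agree on A; apply A→C and equate their C entries.
Rows 2 and 3 agree on ACE; apply ACE→B and equate their B entries.
Rows 1 and 2 agree on C; apply C→E and equate their E entries.
Rows 1 and 2 agree on ACE; apply ACE→B and equate their B entries.
Row 1 is now all distinguished symbols — the join is lossless.

Yes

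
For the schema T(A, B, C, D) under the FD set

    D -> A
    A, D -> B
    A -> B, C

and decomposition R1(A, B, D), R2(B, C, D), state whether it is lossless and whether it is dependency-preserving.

Lossless test: (B, D)⁺ = {A, B, C, D}, which contains all of one fragment — lossless.
Dependency preservation: the restricted closure of {A} across the fragments never reaches {B, C}, so A → B, C cannot be enforced without a join — not preserved.

lossless but not dependency-preserving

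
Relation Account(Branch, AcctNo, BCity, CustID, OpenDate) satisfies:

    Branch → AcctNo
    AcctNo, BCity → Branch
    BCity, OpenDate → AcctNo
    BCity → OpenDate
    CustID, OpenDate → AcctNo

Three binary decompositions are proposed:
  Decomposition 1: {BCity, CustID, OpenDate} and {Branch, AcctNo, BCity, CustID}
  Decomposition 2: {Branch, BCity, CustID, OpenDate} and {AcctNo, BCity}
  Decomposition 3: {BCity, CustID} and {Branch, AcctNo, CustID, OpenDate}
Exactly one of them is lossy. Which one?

Decomposition 1: common = {BCity, CustID}, closure = {Branch, AcctNo, BCity, CustID, OpenDate} → lossless.
Decomposition 2: common = {BCity}, closure = {Branch, AcctNo, BCity, OpenDate} → lossless.
Decomposition 3: common = {CustID}, closure = {CustID} → lossy.

Decomposition 3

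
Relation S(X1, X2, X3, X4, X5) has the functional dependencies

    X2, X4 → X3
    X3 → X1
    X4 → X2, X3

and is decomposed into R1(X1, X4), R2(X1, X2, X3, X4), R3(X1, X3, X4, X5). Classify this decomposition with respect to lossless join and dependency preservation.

Lossless test (chase): Rows 1 and 2 agree on X4; apply X4→X2, X3 and equate their X2, X3 entries. Rows 1 and 3 agree on X4; apply X4→X2, X3 and equate their X2, X3 entries. Row 3 is now all distinguished symbols — the join is lossless.
Dependency preservation: every FD's attributes lie within a single fragment, so each can be enforced locally — preserved.

lossless and dependency-preserving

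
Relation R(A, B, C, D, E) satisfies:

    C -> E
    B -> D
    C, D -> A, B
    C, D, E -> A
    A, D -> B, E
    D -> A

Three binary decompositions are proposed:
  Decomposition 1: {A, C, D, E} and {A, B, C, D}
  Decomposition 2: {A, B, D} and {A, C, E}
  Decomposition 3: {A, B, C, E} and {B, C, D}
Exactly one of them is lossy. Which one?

Decomposition 2

Decomposition 1: common = {A, C, D}, closure = {A, B, C, D, E} → lossless.
Decomposition 2: common = {A}, closure = {A} → lossy.
Decomposition 3: common = {B, C}, closure = {A, B, C, D, E} → lossless.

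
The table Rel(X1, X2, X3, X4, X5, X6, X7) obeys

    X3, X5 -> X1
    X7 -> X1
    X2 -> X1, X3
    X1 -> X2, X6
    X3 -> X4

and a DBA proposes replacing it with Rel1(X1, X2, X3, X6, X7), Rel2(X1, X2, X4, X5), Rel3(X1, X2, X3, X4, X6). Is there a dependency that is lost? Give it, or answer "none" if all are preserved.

Check X3, X5 → X1: no single fragment contains all of {X1, X3, X5}, and the restricted closure of {X3, X5} across the fragments never reaches {X1}.
X7 → X1 is preserved.
X2 → X1, X3 is preserved.
X1 → X2, X6 is preserved.
X3 → X4 is preserved.

X3, X5 -> X1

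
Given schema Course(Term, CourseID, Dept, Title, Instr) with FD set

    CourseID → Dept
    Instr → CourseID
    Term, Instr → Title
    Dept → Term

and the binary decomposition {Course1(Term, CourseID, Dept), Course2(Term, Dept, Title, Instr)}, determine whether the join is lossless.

Common attributes: Course1 ∩ Course2 = {Term, Dept}.
No dependency enlarges {Term, Dept}, so (Term, Dept)⁺ = {Term, Dept}.
The closure contains neither all of Course1 = {Term, CourseID, Dept} nor all of Course2 = {Term, Dept, Title, Instr}, so the common attributes are not a superkey of either fragment. The join is lossy.

No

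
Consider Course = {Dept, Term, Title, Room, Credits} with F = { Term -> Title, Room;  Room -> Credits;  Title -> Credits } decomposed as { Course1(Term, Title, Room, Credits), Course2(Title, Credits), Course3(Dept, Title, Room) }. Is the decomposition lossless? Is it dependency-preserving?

lossy but dependency-preserving

Lossless test (chase): Rows 1 and 3 agree on Room; apply Room→Credits and equate their Credits entries. No row becomes fully distinguished — the join is lossy.
Dependency preservation: every FD's attributes lie within a single fragment, so each can be enforced locally — preserved.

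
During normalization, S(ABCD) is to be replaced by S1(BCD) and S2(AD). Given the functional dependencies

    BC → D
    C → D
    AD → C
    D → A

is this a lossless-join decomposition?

Common attributes: S1 ∩ S2 = {D}.
Closure of {D}: D → A applies, adding A; AD → C applies, adding C. So (D)⁺ = {ACD}.
This closure contains every attribute of S2, so S1 ∩ S2 → S2. The join is lossless.

Yes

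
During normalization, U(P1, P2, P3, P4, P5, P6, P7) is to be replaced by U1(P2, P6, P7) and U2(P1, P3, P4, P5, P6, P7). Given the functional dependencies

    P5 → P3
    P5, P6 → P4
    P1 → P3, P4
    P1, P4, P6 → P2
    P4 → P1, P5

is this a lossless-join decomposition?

No

Common attributes: U1 ∩ U2 = {P6, P7}.
No dependency enlarges {P6, P7}, so (P6, P7)⁺ = {P6, P7}.
The closure contains neither all of U1 = {P2, P6, P7} nor all of U2 = {P1, P3, P4, P5, P6, P7}, so the common attributes are not a superkey of either fragment. The join is lossy.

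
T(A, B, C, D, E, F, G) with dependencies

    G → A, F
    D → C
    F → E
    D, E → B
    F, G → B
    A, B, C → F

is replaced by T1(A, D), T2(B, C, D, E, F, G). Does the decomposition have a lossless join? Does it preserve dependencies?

Lossless test: (D)⁺ = {C, D}, which is a superkey of neither fragment — lossy.
Dependency preservation: the restricted closure of {G} across the fragments never reaches {A, F}, so G → A, F cannot be enforced without a join — not preserved.

lossy and not dependency-preserving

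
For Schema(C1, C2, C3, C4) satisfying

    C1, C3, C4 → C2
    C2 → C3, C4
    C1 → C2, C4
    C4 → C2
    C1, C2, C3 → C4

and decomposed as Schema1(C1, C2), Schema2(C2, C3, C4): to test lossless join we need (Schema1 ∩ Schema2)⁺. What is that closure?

C2, C3, C4

Schema1 ∩ Schema2 = {C2}.
C2 → C3, C4 applies, adding C3, C4
Closure: {C2, C3, C4}.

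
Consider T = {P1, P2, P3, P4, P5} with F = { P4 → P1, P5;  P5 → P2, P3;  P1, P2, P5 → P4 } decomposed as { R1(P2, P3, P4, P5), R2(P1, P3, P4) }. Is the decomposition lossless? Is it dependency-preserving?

lossless but not dependency-preserving

Lossless test: (P3, P4)⁺ = {P1, P2, P3, P4, P5}, which contains all of one fragment — lossless.
Dependency preservation: the restricted closure of {P1, P2, P5} across the fragments never reaches {P4}, so P1, P2, P5 → P4 cannot be enforced without a join — not preserved.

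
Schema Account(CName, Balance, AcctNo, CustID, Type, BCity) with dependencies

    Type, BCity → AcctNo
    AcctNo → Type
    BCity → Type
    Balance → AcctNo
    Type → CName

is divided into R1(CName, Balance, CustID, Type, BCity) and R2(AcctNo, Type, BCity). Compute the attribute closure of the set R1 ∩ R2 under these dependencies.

R1 ∩ R2 = {Type, BCity}.
Type, BCity → AcctNo applies, adding AcctNo
Type → CName applies, adding CName
Closure: {CName, AcctNo, Type, BCity}.

CName, AcctNo, Type, BCity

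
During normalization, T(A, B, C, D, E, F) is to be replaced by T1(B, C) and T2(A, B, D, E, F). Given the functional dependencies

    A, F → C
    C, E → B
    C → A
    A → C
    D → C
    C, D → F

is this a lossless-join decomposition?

Common attributes: T1 ∩ T2 = {B}.
No dependency enlarges {B}, so (B)⁺ = {B}.
The closure contains neither all of T1 = {B, C} nor all of T2 = {A, B, D, E, F}, so the common attributes are not a superkey of either fragment. The join is lossy.

No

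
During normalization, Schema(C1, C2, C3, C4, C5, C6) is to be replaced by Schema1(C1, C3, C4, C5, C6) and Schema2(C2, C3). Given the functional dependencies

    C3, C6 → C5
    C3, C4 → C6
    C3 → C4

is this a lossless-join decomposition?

Common attributes: Schema1 ∩ Schema2 = {C3}.
Closure of {C3}: C3 → C4 applies, adding C4; C3, C4 → C6 applies, adding C6; C3, C6 → C5 applies, adding C5. So (C3)⁺ = {C3, C4, C5, C6}.
The closure contains neither all of Schema1 = {C1, C3, C4, C5, C6} nor all of Schema2 = {C2, C3}, so the common attributes are not a superkey of either fragment. The join is lossy.

No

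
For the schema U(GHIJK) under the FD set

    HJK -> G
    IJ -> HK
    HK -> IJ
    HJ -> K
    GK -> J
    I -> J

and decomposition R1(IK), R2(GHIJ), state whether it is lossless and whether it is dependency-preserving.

lossless but not dependency-preserving

Lossless test: (I)⁺ = {GHIJK}, which contains all of one fragment — lossless.
Dependency preservation: the restricted closure of {HK} across the fragments never reaches {IJ}, so HK → IJ cannot be enforced without a join — not preserved.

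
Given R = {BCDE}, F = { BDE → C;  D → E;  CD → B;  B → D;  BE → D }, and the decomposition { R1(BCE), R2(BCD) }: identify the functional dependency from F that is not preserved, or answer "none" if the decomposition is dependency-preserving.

D → E

Check D → E: no single fragment contains all of {DE}, and the restricted closure of {D} across the fragments never reaches {E}.
BDE → C is preserved.
CD → B is preserved.
B → D is preserved.
BE → D is preserved.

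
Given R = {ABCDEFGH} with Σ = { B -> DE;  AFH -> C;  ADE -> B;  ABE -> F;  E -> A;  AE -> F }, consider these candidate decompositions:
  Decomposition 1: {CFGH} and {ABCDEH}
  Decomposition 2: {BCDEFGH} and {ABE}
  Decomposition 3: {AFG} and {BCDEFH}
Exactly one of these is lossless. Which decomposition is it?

Decomposition 1: common = {CH}, closure = {CH} → lossy.
Decomposition 2: common = {BE}, closure = {ABDEF} → lossless.
Decomposition 3: common = {F}, closure = {F} → lossy.

Decomposition 2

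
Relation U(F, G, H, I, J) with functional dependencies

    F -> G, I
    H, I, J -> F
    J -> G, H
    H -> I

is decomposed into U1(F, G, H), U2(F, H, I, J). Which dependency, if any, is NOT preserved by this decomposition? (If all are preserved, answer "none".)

none

F → G, I: restricted closure across fragments reaches G, I.
H, I, J → F lies within U2.
J → G, H: restricted closure across fragments reaches G, H.
H → I lies within U2.
Every dependency is enforceable on the fragments, so the decomposition is dependency-preserving.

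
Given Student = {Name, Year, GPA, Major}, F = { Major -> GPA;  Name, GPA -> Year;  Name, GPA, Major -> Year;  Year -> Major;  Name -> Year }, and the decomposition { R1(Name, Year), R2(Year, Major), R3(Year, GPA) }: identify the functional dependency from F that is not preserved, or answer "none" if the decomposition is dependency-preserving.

Check Major → GPA: no single fragment contains all of {GPA, Major}, and the restricted closure of {Major} across the fragments never reaches {GPA}.
Name, GPA → Year is preserved.
Name, GPA, Major → Year is preserved.
Year → Major is preserved.
Name → Year is preserved.

Major -> GPA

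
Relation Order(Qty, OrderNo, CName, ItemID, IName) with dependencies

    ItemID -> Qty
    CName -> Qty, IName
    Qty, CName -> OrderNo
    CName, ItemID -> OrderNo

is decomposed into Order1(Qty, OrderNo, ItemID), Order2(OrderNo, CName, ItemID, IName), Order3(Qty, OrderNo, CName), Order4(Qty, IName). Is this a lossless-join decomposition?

Chase test. Columns are Qty, OrderNo, CName, ItemID, IName; row i has aⱼ where attribute j ∈ Orderi, else bᵢⱼ.
Initial tableau (one row per fragment):
  row 1: a1 a2 b13 a4 b15
  row 2: b21 a2 a3 a4 a5
  row 3: a1 a2 a3 b34 b35
  row 4: a1 b42 b43 b44 a5
Rows 1 and 2 agree on ItemID; apply ItemID→Qty and equate their Qty entries.
Rows 2 and 3 agree on CName; apply CName→Qty, IName and equate their Qty, IName entries.
Row 2 is now all distinguished symbols — the join is lossless.

Yes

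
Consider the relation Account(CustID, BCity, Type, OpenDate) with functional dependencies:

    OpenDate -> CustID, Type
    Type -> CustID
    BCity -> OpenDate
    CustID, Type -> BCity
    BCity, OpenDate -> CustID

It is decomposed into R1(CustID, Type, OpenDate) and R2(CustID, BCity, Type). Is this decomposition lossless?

Common attributes: R1 ∩ R2 = {CustID, Type}.
Closure of {CustID, Type}: CustID, Type → BCity applies, adding BCity; BCity → OpenDate applies, adding OpenDate. So (CustID, Type)⁺ = {CustID, BCity, Type, OpenDate}.
This closure contains every attribute of R1, so R1 ∩ R2 → R1. The join is lossless.

Yes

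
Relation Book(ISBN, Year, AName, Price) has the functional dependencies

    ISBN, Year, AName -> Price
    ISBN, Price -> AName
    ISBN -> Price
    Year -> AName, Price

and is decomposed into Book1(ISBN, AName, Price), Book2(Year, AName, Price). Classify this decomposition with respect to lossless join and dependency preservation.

Lossless test: (AName, Price)⁺ = {AName, Price}, which is a superkey of neither fragment — lossy.
Dependency preservation: ISBN, Year, AName → Price is not contained in any single fragment, but the restricted closure of its left-hand side across the fragments still reaches the right-hand side; the remaining FDs each lie inside some fragment. All dependencies are preserved.

lossy but dependency-preserving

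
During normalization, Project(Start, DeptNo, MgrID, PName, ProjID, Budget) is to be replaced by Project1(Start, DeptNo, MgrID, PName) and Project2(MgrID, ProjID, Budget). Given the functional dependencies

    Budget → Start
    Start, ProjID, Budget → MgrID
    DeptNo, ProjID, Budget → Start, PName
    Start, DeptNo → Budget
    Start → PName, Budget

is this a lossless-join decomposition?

No

Common attributes: Project1 ∩ Project2 = {MgrID}.
No dependency enlarges {MgrID}, so (MgrID)⁺ = {MgrID}.
The closure contains neither all of Project1 = {Start, DeptNo, MgrID, PName} nor all of Project2 = {MgrID, ProjID, Budget}, so the common attributes are not a superkey of either fragment. The join is lossy.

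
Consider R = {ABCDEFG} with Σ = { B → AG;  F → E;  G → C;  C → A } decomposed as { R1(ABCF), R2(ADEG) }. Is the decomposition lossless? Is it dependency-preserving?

lossy and not dependency-preserving

Lossless test: (A)⁺ = {A}, which is a superkey of neither fragment — lossy.
Dependency preservation: the restricted closure of {B} across the fragments never reaches {AG}, so B → AG cannot be enforced without a join — not preserved.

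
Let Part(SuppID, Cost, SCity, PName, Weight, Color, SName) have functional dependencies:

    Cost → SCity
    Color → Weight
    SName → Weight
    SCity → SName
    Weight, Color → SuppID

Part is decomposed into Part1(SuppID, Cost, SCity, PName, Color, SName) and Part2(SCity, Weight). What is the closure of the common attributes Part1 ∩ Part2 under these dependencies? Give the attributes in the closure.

Part1 ∩ Part2 = {SCity}.
SCity → SName applies, adding SName
SName → Weight applies, adding Weight
Closure: {SCity, Weight, SName}.

SCity, Weight, SName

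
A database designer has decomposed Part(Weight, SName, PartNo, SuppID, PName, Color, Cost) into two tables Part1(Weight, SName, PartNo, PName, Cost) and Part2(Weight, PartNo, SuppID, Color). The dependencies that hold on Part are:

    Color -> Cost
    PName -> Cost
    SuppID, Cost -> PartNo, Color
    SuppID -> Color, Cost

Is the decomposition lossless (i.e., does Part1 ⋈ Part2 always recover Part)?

No

Common attributes: Part1 ∩ Part2 = {Weight, PartNo}.
No dependency enlarges {Weight, PartNo}, so (Weight, PartNo)⁺ = {Weight, PartNo}.
The closure contains neither all of Part1 = {Weight, SName, PartNo, PName, Cost} nor all of Part2 = {Weight, PartNo, SuppID, Color}, so the common attributes are not a superkey of either fragment. The join is lossy.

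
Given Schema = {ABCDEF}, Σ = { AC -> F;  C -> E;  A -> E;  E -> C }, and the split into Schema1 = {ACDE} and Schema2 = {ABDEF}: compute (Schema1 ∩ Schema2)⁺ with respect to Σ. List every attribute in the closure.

ACDEF

Schema1 ∩ Schema2 = {ADE}.
E → C applies, adding C
AC → F applies, adding F
Closure: {ACDEF}.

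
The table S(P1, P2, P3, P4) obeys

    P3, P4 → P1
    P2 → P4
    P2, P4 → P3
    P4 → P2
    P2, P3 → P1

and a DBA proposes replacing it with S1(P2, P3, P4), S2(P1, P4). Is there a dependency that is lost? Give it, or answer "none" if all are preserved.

P3, P4 → P1: restricted closure across fragments reaches P1.
P2 → P4 lies within S1.
P2, P4 → P3 lies within S1.
P4 → P2 lies within S1.
P2, P3 → P1: restricted closure across fragments reaches P1.
Every dependency is enforceable on the fragments, so the decomposition is dependency-preserving.

none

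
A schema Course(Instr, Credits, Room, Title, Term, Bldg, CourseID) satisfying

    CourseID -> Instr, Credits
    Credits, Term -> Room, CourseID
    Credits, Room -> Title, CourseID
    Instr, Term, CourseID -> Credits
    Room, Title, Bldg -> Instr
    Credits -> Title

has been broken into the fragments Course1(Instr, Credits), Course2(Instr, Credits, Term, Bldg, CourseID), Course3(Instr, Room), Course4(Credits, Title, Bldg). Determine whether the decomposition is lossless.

No

Chase test. Columns are Instr, Credits, Room, Title, Term, Bldg, CourseID; row i has aⱼ where attribute j ∈ Coursei, else bᵢⱼ.
Initial tableau (one row per fragment):
  row 1: a1 a2 b13 b14 b15 b16 b17
  row 2: a1 a2 b23 b24 a5 a6 a7
  row 3: a1 b32 a3 b34 b35 b36 b37
  row 4: b41 a2 b43 a4 b45 a6 b47
Rows 1 and 2 agree on Credits; apply Credits→Title and equate their Title entries.
Rows 1 and 4 agree on Credits; apply Credits→Title and equate their Title entries.
No row becomes fully distinguished — the join is lossy.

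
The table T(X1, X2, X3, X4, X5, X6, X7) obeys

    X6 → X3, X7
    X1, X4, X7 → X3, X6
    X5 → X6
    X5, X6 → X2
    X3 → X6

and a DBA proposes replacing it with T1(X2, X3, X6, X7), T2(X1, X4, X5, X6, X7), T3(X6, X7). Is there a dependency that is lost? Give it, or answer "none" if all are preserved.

X5, X6 → X2

Check X5, X6 → X2: no single fragment contains all of {X2, X5, X6}, and the restricted closure of {X5, X6} across the fragments never reaches {X2}.
X6 → X3, X7 is preserved.
X1, X4, X7 → X3, X6 is preserved.
X5 → X6 is preserved.
X3 → X6 is preserved.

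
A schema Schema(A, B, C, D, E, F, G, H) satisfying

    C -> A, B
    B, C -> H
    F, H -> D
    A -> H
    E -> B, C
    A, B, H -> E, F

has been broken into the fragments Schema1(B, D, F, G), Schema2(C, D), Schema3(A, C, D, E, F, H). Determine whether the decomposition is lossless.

Chase test. Columns are A, B, C, D, E, F, G, H; row i has aⱼ where attribute j ∈ Schemai, else bᵢⱼ.
Initial tableau (one row per fragment):
  row 1: b11 a2 b13 a4 b15 a6 a7 b18
  row 2: b21 b22 a3 a4 b25 b26 b27 b28
  row 3: a1 b32 a3 a4 a5 a6 b37 a8
Rows 2 and 3 agree on C; apply C→A, B and equate their A, B entries.
Rows 2 and 3 agree on B, C; apply B, C→H and equate their H entries.
Rows 2 and 3 agree on A, B, H; apply A, B, H→E, F and equate their E, F entries.
No row becomes fully distinguished — the join is lossy.

No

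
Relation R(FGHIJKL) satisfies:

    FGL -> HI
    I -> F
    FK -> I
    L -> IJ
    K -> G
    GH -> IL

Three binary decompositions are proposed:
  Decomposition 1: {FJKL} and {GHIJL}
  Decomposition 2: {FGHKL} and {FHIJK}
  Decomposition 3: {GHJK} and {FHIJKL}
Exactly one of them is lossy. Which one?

Decomposition 1

Decomposition 1: common = {JL}, closure = {FIJL} → lossy.
Decomposition 2: common = {FHK}, closure = {FGHIJKL} → lossless.
Decomposition 3: common = {HJK}, closure = {FGHIJKL} → lossless.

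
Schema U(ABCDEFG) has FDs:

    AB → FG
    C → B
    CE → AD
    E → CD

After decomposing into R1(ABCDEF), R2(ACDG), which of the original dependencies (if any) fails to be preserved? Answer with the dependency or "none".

AB → FG

Check AB → FG: no single fragment contains all of {ABFG}, and the restricted closure of {AB} across the fragments never reaches {FG}.
C → B is preserved.
CE → AD is preserved.
E → CD is preserved.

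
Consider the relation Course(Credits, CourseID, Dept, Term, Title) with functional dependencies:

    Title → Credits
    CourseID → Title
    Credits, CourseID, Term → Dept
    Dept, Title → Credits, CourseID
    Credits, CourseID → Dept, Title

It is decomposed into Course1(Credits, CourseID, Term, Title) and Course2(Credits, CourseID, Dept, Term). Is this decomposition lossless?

Yes

Common attributes: Course1 ∩ Course2 = {Credits, CourseID, Term}.
Closure of {Credits, CourseID, Term}: CourseID → Title applies, adding Title; Credits, CourseID, Term → Dept applies, adding Dept. So (Credits, CourseID, Term)⁺ = {Credits, CourseID, Dept, Term, Title}.
This closure contains every attribute of Course1, so Course1 ∩ Course2 → Course1. The join is lossless.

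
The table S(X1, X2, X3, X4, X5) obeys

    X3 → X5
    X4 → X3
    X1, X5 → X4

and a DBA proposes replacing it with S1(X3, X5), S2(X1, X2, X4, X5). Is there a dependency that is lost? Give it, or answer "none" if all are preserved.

X4 → X3

Check X4 → X3: no single fragment contains all of {X3, X4}, and the restricted closure of {X4} across the fragments never reaches {X3}.
X3 → X5 is preserved.
X1, X5 → X4 is preserved.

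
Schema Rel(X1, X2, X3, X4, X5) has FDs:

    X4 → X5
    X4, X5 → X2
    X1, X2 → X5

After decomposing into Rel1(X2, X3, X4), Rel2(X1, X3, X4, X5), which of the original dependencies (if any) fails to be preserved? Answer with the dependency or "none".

X1, X2 → X5

Check X1, X2 → X5: no single fragment contains all of {X1, X2, X5}, and the restricted closure of {X1, X2} across the fragments never reaches {X5}.
X4 → X5 is preserved.
X4, X5 → X2 is preserved.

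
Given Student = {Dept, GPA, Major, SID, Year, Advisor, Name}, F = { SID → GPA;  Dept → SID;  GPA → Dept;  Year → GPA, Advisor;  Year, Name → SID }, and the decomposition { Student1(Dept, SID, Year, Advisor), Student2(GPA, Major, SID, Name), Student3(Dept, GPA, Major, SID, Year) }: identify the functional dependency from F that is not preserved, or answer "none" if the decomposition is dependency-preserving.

none

SID → GPA lies within Student2.
Dept → SID lies within Student1.
GPA → Dept lies within Student3.
Year → GPA, Advisor: restricted closure across fragments reaches GPA, Advisor.
Year, Name → SID: restricted closure across fragments reaches SID.
Every dependency is enforceable on the fragments, so the decomposition is dependency-preserving.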